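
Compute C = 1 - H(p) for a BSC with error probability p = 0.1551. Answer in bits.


H(p) = -p*log2(p) - (1-p)*log2(1-p) = -0.1551*log2(0.1551) - 0.8449*log2(0.8449) = 0.417022 + 0.205435 = 0.6225. C = 1 - H(p) = 1 - 0.6225 = 0.3775

0.3775 bits


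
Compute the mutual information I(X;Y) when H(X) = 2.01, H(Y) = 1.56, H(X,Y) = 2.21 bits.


I(X;Y) = H(X) + H(Y) - H(X,Y) = 2.01 + 1.56 - 2.21 = 1.36

1.36 bits


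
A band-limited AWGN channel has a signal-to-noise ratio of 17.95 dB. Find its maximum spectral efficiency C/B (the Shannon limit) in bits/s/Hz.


SNR_linear = 10^(17.95/10) = 62.3735; C/B = log2(1 + SNR_linear) = log2(1 + 62.3735) = 5.9858

5.9858 bits/s/Hz


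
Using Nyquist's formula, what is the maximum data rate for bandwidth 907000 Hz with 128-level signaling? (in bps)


Rate = 2 * B * log2(M) = 2 * 907000 * 7.0 = 12698000.0

12698000.0 bps


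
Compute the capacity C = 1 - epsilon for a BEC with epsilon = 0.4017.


C = 1 - epsilon = 1 - 0.4017 = 0.5983

0.5983 bits


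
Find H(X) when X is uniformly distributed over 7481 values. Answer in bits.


H = log2(n) = log2(7481) = 12.869

12.869 bits


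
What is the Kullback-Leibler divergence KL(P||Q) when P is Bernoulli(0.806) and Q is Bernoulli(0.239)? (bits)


KL = p*log2(p/q) + (1-p)*log2((1-p)/(1-q)) = 0.806*log2(0.806/0.239) + 0.194*log2(0.194/0.761) = 1.031

1.031 bits


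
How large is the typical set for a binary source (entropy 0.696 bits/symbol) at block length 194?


log2|A_typical| = nH = 194 * 0.696 = 135.024, so |A_typical| ~ 2^135.024 = 4.429e+40

4.429e+40


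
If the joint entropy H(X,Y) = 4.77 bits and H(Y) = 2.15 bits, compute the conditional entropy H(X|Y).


H(X|Y) = H(X,Y) - H(Y) = 4.77 - 2.15 = 2.62

2.62 bits


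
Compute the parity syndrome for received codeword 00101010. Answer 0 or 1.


Syndrome = XOR of all bits = 0 XOR 0 XOR 1 XOR 0 XOR 1 XOR 0 XOR 1 XOR 0 = 1

1


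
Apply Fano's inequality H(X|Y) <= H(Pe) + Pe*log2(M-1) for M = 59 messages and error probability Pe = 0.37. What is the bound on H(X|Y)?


H(Pe) = -Pe*log2(Pe) - (1-Pe)*log2(1-Pe) = -0.37*log2(0.37) - 0.63*log2(0.63) = 0.530729 + 0.419943 = 0.9507. Pe*log2(M-1) = 0.37*log2(58) = 2.167453. Bound = H(Pe) + Pe*log2(M-1) = 0.530729 + 0.419943 + 2.167453 = 3.1181

3.1181 bits


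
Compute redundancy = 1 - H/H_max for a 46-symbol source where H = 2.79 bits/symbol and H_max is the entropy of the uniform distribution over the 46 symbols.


H_max = log2(K) = log2(46) = 5.5236 bits/symbol. Redundancy = 1 - H/H_max = 1 - 2.79/5.5236 = 1 - 0.5051 = 0.4949

0.4949


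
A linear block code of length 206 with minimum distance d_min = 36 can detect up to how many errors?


Detection capability = d_min - 1 = 36 - 1 = 35

35 errors


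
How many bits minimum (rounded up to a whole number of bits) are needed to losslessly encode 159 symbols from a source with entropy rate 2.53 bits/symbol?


Minimum bits >= n * H = 159 * 2.53 = 402.27, rounded up to a whole number of bits = 403

403 bits


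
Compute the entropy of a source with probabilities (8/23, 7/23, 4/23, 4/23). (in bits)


H = -sum(p_i * log2(p_i)). Terms: -(8/23)*log2(8/23) = 0.529935; -(7/23)*log2(7/23) = 0.522324; -(4/23)*log2(4/23) = 0.438880; -(4/23)*log2(4/23) = 0.438880. H = 0.529935 + 0.522324 + 0.438880 + 0.438880 = 1.93

1.93 bits


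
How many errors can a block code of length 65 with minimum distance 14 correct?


Correction capability = floor((d-1)/2) = floor((14-1)/2) = 6

6 errors


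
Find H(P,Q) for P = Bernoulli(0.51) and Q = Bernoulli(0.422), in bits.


H(P,Q) = -p*log2(q) - (1-p)*log2(1-q). -0.51*log2(0.422) = 0.634789; -0.49*log2(0.578) = 0.387521. H(P,Q) = 0.634789 + 0.387521 = 1.0223

1.0223 bits


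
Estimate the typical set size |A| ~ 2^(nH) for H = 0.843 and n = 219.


log2|A_typical| = nH = 219 * 0.843 = 184.617, so |A_typical| ~ 2^184.617 = 3.761e+55

3.761e+55


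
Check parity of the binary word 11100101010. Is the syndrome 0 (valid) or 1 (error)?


Syndrome = XOR of all bits = 1 XOR 1 XOR 1 XOR 0 XOR 0 XOR 1 XOR 0 XOR 1 XOR 0 XOR 1 XOR 0 = 0

0


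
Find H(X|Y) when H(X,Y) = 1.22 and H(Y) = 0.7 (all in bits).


H(X|Y) = H(X,Y) - H(Y) = 1.22 - 0.7 = 0.52

0.52 bits


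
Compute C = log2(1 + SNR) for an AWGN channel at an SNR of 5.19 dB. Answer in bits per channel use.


SNR_linear = 10^(5.19/10) = 3.3037; C = log2(1 + SNR_linear) = log2(1 + 3.3037) = 2.1056

2.1056 bits/channel use


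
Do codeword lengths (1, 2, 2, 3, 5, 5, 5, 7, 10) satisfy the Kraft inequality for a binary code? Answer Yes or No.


Kraft sum = sum(2^(-l_i)) = 1.2275, need <= 1. Result: violated (a binary prefix-free code with these lengths cannot exist)

No


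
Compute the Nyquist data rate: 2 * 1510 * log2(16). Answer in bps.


Rate = 2 * B * log2(M) = 2 * 1510 * 4.0 = 12080.0

12080.0 bps


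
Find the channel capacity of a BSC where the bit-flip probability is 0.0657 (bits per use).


H(p) = -p*log2(p) - (1-p)*log2(1-p) = -0.0657*log2(0.0657) - 0.9343*log2(0.9343) = 0.258067 + 0.091601 = 0.3497. C = 1 - H(p) = 1 - 0.3497 = 0.6503

0.6503 bits


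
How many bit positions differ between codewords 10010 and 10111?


Count differing positions: . . ^ . ^ = 2 differences

2


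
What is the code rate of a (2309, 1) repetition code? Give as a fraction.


Rate = k/n = 1/2309

1/2309


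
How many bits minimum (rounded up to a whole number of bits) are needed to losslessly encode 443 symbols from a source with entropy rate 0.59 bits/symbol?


Minimum bits >= n * H = 443 * 0.59 = 261.37, rounded up to a whole number of bits = 262

262 bits


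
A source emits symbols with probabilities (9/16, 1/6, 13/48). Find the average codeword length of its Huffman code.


Huffman construction (repeatedly merge the two least-probable nodes; each merge adds 1 bit to every symbol beneath it): 1/6 + 13/48 = 7/16; 7/16 + 9/16 = 1. Resulting codeword lengths (in the order the probabilities were given): (1, 2, 2). L_avg = sum(p_i * l_i) = 9/16*1 + 1/6*2 + 13/48*2 = 23/16 = 1.4375

1.4375 bits


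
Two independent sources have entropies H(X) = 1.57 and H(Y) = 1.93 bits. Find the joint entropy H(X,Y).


For independent variables, H(X,Y) = H(X) + H(Y) = 1.57 + 1.93 = 3.5

3.5 bits


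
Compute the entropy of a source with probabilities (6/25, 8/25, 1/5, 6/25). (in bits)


H = -sum(p_i * log2(p_i)). Terms: -(6/25)*log2(6/25) = 0.494134; -(8/25)*log2(8/25) = 0.526034; -(1/5)*log2(1/5) = 0.464386; -(6/25)*log2(6/25) = 0.494134. H = 0.494134 + 0.526034 + 0.464386 + 0.494134 = 1.9787

1.9787 bits


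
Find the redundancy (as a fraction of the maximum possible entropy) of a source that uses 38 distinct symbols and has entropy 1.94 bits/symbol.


H_max = log2(K) = log2(38) = 5.2479 bits/symbol. Redundancy = 1 - H/H_max = 1 - 1.94/5.2479 = 1 - 0.3697 = 0.6303

0.6303


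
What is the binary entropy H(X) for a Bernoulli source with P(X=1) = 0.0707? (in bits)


H = -p*log2(p) - (1-p)*log2(1-p). -0.0707*log2(0.0707) = 0.270226; -0.9293*log2(0.9293) = 0.098305. H = 0.270226 + 0.098305 = 0.3685

0.3685 bits


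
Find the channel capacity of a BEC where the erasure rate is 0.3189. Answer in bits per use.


C = 1 - epsilon = 1 - 0.3189 = 0.6811

0.6811 bits


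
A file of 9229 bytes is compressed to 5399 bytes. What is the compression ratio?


Ratio = original / compressed = 9229 / 5399 = 1.7094

1.7094


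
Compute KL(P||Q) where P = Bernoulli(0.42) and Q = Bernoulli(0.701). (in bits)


KL = p*log2(p/q) + (1-p)*log2((1-p)/(1-q)) = 0.42*log2(0.42/0.701) + 0.58*log2(0.58/0.299) = 0.244

0.244 bits


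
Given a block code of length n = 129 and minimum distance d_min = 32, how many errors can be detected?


Detection capability = d_min - 1 = 32 - 1 = 31

31 errors


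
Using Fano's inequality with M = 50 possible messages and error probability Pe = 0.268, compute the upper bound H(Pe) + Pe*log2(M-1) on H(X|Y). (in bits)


H(Pe) = -Pe*log2(Pe) - (1-Pe)*log2(1-Pe) = -0.268*log2(0.268) - 0.732*log2(0.732) = 0.509118 + 0.329462 = 0.8386. Pe*log2(M-1) = 0.268*log2(49) = 1.504742. Bound = H(Pe) + Pe*log2(M-1) = 0.509118 + 0.329462 + 1.504742 = 2.3433

2.3433 bits


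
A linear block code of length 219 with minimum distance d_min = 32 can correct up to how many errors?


Correction capability = floor((d-1)/2) = floor((32-1)/2) = 15

15 errors


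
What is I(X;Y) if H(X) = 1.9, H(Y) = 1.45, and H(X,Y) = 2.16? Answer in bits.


I(X;Y) = H(X) + H(Y) - H(X,Y) = 1.9 + 1.45 - 2.16 = 1.19

1.19 bits


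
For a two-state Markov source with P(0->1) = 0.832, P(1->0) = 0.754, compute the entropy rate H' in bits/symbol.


Stationary distribution: pi_0 = p10/(p01+p10) = 0.4754, pi_1 = 0.5246. Entropy rate H' = pi_0*H(p01) + pi_1*H(p10) = 0.4754*0.6531 + 0.5246*0.8049 = 0.7327

0.7327 bits/symbol


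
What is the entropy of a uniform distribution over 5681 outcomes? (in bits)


H = log2(n) = log2(5681) = 12.4719

12.4719 bits


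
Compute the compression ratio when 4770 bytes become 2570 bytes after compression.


Ratio = original / compressed = 4770 / 2570 = 1.856

1.856


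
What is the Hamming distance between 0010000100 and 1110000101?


Count differing positions: ^ ^ . . . . . . . ^ = 3 differences

3


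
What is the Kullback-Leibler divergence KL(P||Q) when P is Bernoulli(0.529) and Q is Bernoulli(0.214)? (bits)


KL = p*log2(p/q) + (1-p)*log2((1-p)/(1-q)) = 0.529*log2(0.529/0.214) + 0.471*log2(0.471/0.786) = 0.3427

0.3427 bits


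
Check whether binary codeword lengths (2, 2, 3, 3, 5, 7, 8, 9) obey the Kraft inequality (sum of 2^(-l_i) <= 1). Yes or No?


Kraft sum = sum(2^(-l_i)) = 0.7949, need <= 1. Result: satisfied (a binary prefix-free code with these lengths exists)

Yes


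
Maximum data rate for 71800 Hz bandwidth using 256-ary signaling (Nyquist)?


Rate = 2 * B * log2(M) = 2 * 71800 * 8.0 = 1148800.0

1148800.0 bps


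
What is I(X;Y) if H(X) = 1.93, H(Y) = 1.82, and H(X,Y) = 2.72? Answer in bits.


I(X;Y) = H(X) + H(Y) - H(X,Y) = 1.93 + 1.82 - 2.72 = 1.03

1.03 bits


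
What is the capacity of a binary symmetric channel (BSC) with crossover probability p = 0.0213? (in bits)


H(p) = -p*log2(p) - (1-p)*log2(1-p) = -0.0213*log2(0.0213) - 0.9787*log2(0.9787) = 0.118279 + 0.030400 = 0.1487. C = 1 - H(p) = 1 - 0.1487 = 0.8513

0.8513 bits


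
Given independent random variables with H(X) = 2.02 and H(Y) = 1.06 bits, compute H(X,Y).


For independent variables, H(X,Y) = H(X) + H(Y) = 2.02 + 1.06 = 3.08

3.08 bits


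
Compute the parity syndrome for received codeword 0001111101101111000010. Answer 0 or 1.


Syndrome = XOR of all bits = 0 XOR 0 XOR 0 XOR 1 XOR 1 XOR 1 XOR 1 XOR 1 XOR 0 XOR 1 XOR 1 XOR 0 XOR 1 XOR 1 XOR 1 XOR 1 XOR 0 XOR 0 XOR 0 XOR 0 XOR 1 XOR 0 = 0

0


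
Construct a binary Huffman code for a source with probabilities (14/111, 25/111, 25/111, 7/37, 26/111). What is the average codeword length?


Huffman construction (repeatedly merge the two least-probable nodes; each merge adds 1 bit to every symbol beneath it): 14/111 + 7/37 = 35/111; 25/111 + 25/111 = 50/111; 26/111 + 35/111 = 61/111; 50/111 + 61/111 = 1. Resulting codeword lengths (in the order the probabilities were given): (3, 2, 2, 3, 2). L_avg = sum(p_i * l_i) = 14/111*3 + 25/111*2 + 25/111*2 + 7/37*3 + 26/111*2 = 257/111 = 2.3153

2.3153 bits


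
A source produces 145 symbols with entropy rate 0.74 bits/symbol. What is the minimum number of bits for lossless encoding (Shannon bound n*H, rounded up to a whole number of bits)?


Minimum bits >= n * H = 145 * 0.74 = 107.3, rounded up to a whole number of bits = 108

108 bits


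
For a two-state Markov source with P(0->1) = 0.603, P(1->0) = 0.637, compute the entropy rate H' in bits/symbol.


Stationary distribution: pi_0 = p10/(p01+p10) = 0.5137, pi_1 = 0.4863. Entropy rate H' = pi_0*H(p01) + pi_1*H(p10) = 0.5137*0.9692 + 0.4863*0.9451 = 0.9575

0.9575 bits/symbol


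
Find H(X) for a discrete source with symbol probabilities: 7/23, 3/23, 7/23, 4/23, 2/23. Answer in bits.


H = -sum(p_i * log2(p_i)). Terms: -(7/23)*log2(7/23) = 0.522324; -(3/23)*log2(3/23) = 0.383296; -(7/23)*log2(7/23) = 0.522324; -(4/23)*log2(4/23) = 0.438880; -(2/23)*log2(2/23) = 0.306397. H = 0.522324 + 0.383296 + 0.522324 + 0.438880 + 0.306397 = 2.1732

2.1732 bits


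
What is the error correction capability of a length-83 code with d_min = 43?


Correction capability = floor((d-1)/2) = floor((43-1)/2) = 21

21 errors


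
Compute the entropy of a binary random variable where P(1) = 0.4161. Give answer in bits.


H = -p*log2(p) - (1-p)*log2(1-p). -0.4161*log2(0.4161) = 0.526366; -0.5839*log2(0.5839) = 0.453227. H = 0.526366 + 0.453227 = 0.9796

0.9796 bits


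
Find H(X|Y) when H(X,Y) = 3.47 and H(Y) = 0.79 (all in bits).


H(X|Y) = H(X,Y) - H(Y) = 3.47 - 0.79 = 2.68

2.68 bits


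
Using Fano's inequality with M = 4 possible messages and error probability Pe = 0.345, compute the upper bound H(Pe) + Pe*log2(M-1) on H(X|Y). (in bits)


H(Pe) = -Pe*log2(Pe) - (1-Pe)*log2(1-Pe) = -0.345*log2(0.345) - 0.655*log2(0.655) = 0.529689 + 0.399834 = 0.9295. Pe*log2(M-1) = 0.345*log2(3) = 0.546812. Bound = H(Pe) + Pe*log2(M-1) = 0.529689 + 0.399834 + 0.546812 = 1.4763

1.4763 bits


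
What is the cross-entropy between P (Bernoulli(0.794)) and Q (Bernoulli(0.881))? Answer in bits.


H(P,Q) = -p*log2(q) - (1-p)*log2(1-q). -0.794*log2(0.881) = 0.145132; -0.206*log2(0.119) = 0.632619. H(P,Q) = 0.145132 + 0.632619 = 0.7778

0.7778 bits


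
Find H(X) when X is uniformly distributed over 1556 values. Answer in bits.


H = log2(n) = log2(1556) = 10.6036

10.6036 bits


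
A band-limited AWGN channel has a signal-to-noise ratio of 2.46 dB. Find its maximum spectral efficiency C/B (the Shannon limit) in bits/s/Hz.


SNR_linear = 10^(2.46/10) = 1.762; C/B = log2(1 + SNR_linear) = log2(1 + 1.762) = 1.4657

1.4657 bits/s/Hz


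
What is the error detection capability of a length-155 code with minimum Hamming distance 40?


Detection capability = d_min - 1 = 40 - 1 = 39

39 errors


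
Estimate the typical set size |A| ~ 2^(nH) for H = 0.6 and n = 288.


log2|A_typical| = nH = 288 * 0.6 = 172.8, so |A_typical| ~ 2^172.8 = 1.042e+52

1.042e+52


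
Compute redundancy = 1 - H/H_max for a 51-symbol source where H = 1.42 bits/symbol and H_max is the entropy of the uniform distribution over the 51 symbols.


H_max = log2(K) = log2(51) = 5.6724 bits/symbol. Redundancy = 1 - H/H_max = 1 - 1.42/5.6724 = 1 - 0.2503 = 0.7497

0.7497


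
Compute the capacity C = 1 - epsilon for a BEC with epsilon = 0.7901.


C = 1 - epsilon = 1 - 0.7901 = 0.2099

0.2099 bits


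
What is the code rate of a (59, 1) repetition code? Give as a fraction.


Rate = k/n = 1/59

1/59


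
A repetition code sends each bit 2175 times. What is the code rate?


Rate = k/n = 1/2175

1/2175


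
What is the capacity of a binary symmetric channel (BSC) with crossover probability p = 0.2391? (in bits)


H(p) = -p*log2(p) - (1-p)*log2(1-p) = -0.2391*log2(0.2391) - 0.7609*log2(0.7609) = 0.493577 + 0.299963 = 0.7935. C = 1 - H(p) = 1 - 0.7935 = 0.2065

0.2065 bits


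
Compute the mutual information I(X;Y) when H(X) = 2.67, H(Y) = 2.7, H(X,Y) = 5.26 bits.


I(X;Y) = H(X) + H(Y) - H(X,Y) = 2.67 + 2.7 - 5.26 = 0.11

0.11 bits


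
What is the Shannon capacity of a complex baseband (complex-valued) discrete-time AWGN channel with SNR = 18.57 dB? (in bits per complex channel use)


SNR_linear = 10^(18.57/10) = 71.9449; C = log2(1 + SNR_linear) = log2(1 + 71.9449) = 6.1887

6.1887 bits/channel use


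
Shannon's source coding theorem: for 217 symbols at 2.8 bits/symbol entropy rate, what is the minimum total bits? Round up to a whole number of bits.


Minimum bits >= n * H = 217 * 2.8 = 607.6, rounded up to a whole number of bits = 608

608 bits


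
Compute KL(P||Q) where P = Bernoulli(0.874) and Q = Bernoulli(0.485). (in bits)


KL = p*log2(p/q) + (1-p)*log2((1-p)/(1-q)) = 0.874*log2(0.874/0.485) + 0.126*log2(0.126/0.515) = 0.4867

0.4867 bits


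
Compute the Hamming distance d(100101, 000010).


Count differing positions: ^ . . ^ ^ ^ = 4 differences

4


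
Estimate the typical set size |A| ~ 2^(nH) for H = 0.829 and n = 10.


log2|A_typical| = nH = 10 * 0.829 = 8.29, so |A_typical| ~ 2^8.29 = 3.130e+02

3.130e+02


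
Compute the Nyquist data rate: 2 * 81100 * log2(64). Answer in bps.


Rate = 2 * B * log2(M) = 2 * 81100 * 6.0 = 973200.0

973200.0 bps


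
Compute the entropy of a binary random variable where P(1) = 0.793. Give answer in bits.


H = -p*log2(p) - (1-p)*log2(1-p). -0.793*log2(0.793) = 0.265344; -0.207*log2(0.207) = 0.470366. H = 0.265344 + 0.470366 = 0.7357

0.7357 bits


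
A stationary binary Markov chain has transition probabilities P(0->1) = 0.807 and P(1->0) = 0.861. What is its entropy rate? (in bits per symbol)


Stationary distribution: pi_0 = p10/(p01+p10) = 0.5162, pi_1 = 0.4838. Entropy rate H' = pi_0*H(p01) + pi_1*H(p10) = 0.5162*0.7077 + 0.4838*0.5816 = 0.6467

0.6467 bits/symbol


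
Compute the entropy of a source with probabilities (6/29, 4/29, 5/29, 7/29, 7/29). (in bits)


H = -sum(p_i * log2(p_i)). Terms: -(6/29)*log2(6/29) = 0.470280; -(4/29)*log2(4/29) = 0.394204; -(5/29)*log2(5/29) = 0.437251; -(7/29)*log2(7/29) = 0.494979; -(7/29)*log2(7/29) = 0.494979. H = 0.470280 + 0.394204 + 0.437251 + 0.494979 + 0.494979 = 2.2917

2.2917 bits


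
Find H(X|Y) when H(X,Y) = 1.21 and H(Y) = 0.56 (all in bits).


H(X|Y) = H(X,Y) - H(Y) = 1.21 - 0.56 = 0.65

0.65 bits


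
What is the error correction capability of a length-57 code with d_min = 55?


Correction capability = floor((d-1)/2) = floor((55-1)/2) = 27

27 errors


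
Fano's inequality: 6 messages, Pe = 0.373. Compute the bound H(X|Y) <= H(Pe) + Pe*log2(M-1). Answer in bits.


H(Pe) = -Pe*log2(Pe) - (1-Pe)*log2(1-Pe) = -0.373*log2(0.373) - 0.627*log2(0.627) = 0.530687 + 0.422261 = 0.9529. Pe*log2(M-1) = 0.373*log2(5) = 0.866079. Bound = H(Pe) + Pe*log2(M-1) = 0.530687 + 0.422261 + 0.866079 = 1.819

1.819 bits


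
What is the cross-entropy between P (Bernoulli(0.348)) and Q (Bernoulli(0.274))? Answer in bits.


H(P,Q) = -p*log2(q) - (1-p)*log2(1-q). -0.348*log2(0.274) = 0.649978; -0.652*log2(0.726) = 0.301197. H(P,Q) = 0.649978 + 0.301197 = 0.9512

0.9512 bits


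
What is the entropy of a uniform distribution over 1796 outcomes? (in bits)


H = log2(n) = log2(1796) = 10.8106

10.8106 bits


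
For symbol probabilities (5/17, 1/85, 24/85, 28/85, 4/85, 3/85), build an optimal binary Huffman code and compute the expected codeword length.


Huffman construction (repeatedly merge the two least-probable nodes; each merge adds 1 bit to every symbol beneath it): 1/85 + 3/85 = 4/85; 4/85 + 4/85 = 8/85; 8/85 + 24/85 = 32/85; 5/17 + 28/85 = 53/85; 32/85 + 53/85 = 1. Resulting codeword lengths (in the order the probabilities were given): (2, 4, 2, 2, 3, 4). L_avg = sum(p_i * l_i) = 5/17*2 + 1/85*4 + 24/85*2 + 28/85*2 + 4/85*3 + 3/85*4 = 182/85 = 2.1412

2.1412 bits


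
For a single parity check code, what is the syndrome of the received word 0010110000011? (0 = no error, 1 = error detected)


Syndrome = XOR of all bits = 0 XOR 0 XOR 1 XOR 0 XOR 1 XOR 1 XOR 0 XOR 0 XOR 0 XOR 0 XOR 0 XOR 1 XOR 1 = 1

1


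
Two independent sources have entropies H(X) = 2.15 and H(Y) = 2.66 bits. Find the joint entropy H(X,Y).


For independent variables, H(X,Y) = H(X) + H(Y) = 2.15 + 2.66 = 4.81

4.81 bits


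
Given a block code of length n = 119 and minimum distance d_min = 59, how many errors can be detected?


Detection capability = d_min - 1 = 59 - 1 = 58

58 errors


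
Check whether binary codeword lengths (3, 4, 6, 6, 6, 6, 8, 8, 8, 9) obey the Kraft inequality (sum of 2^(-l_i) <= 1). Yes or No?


Kraft sum = sum(2^(-l_i)) = 0.2637, need <= 1. Result: satisfied (a binary prefix-free code with these lengths exists)

Yes


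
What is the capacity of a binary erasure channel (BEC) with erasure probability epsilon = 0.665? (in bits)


C = 1 - epsilon = 1 - 0.665 = 0.335

0.335 bits


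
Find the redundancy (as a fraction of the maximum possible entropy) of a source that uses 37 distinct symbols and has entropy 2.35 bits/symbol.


H_max = log2(K) = log2(37) = 5.2095 bits/symbol. Redundancy = 1 - H/H_max = 1 - 2.35/5.2095 = 1 - 0.4511 = 0.5489

0.5489


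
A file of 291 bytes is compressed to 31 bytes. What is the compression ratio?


Ratio = original / compressed = 291 / 31 = 9.3871

9.3871


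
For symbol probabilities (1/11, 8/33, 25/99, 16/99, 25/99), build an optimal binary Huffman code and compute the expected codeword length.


Huffman construction (repeatedly merge the two least-probable nodes; each merge adds 1 bit to every symbol beneath it): 1/11 + 16/99 = 25/99; 8/33 + 25/99 = 49/99; 25/99 + 25/99 = 50/99; 49/99 + 50/99 = 1. Resulting codeword lengths (in the order the probabilities were given): (3, 2, 2, 3, 2). L_avg = sum(p_i * l_i) = 1/11*3 + 8/33*2 + 25/99*2 + 16/99*3 + 25/99*2 = 223/99 = 2.2525

2.2525 bits


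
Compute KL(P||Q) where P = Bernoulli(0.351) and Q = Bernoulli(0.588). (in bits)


KL = p*log2(p/q) + (1-p)*log2((1-p)/(1-q)) = 0.351*log2(0.351/0.588) + 0.649*log2(0.649/0.412) = 0.1642

0.1642 bits


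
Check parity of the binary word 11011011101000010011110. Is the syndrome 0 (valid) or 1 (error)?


Syndrome = XOR of all bits = 1 XOR 1 XOR 0 XOR 1 XOR 1 XOR 0 XOR 1 XOR 1 XOR 1 XOR 0 XOR 1 XOR 0 XOR 0 XOR 0 XOR 0 XOR 1 XOR 0 XOR 0 XOR 1 XOR 1 XOR 1 XOR 1 XOR 0 = 1

1


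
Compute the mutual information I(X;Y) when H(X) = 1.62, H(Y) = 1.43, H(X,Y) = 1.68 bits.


I(X;Y) = H(X) + H(Y) - H(X,Y) = 1.62 + 1.43 - 1.68 = 1.37

1.37 bits


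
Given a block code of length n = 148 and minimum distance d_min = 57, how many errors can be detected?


Detection capability = d_min - 1 = 57 - 1 = 56

56 errors


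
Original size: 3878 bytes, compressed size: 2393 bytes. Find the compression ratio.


Ratio = original / compressed = 3878 / 2393 = 1.6206

1.6206


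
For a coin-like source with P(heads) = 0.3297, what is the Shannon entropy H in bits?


H = -p*log2(p) - (1-p)*log2(1-p). -0.3297*log2(0.3297) = 0.527775; -0.6703*log2(0.6703) = 0.386844. H = 0.527775 + 0.386844 = 0.9146

0.9146 bits


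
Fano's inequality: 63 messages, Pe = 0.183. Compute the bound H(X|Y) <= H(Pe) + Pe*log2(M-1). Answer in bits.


H(Pe) = -Pe*log2(Pe) - (1-Pe)*log2(1-Pe) = -0.183*log2(0.183) - 0.817*log2(0.817) = 0.448365 + 0.238231 = 0.6866. Pe*log2(M-1) = 0.183*log2(62) = 1.089618. Bound = H(Pe) + Pe*log2(M-1) = 0.448365 + 0.238231 + 1.089618 = 1.7762

1.7762 bits


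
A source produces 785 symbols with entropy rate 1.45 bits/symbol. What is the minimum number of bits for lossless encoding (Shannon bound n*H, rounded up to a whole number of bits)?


Minimum bits >= n * H = 785 * 1.45 = 1138.25, rounded up to a whole number of bits = 1139

1139 bits


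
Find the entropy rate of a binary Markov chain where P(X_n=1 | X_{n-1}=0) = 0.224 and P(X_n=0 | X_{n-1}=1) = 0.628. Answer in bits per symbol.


Stationary distribution: pi_0 = p10/(p01+p10) = 0.7371, pi_1 = 0.2629. Entropy rate H' = pi_0*H(p01) + pi_1*H(p10) = 0.7371*0.7674 + 0.2629*0.9522 = 0.816

0.816 bits/symbol


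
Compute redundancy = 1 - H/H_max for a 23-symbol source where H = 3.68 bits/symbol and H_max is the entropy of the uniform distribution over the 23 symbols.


H_max = log2(K) = log2(23) = 4.5236 bits/symbol. Redundancy = 1 - H/H_max = 1 - 3.68/4.5236 = 1 - 0.8135 = 0.1865

0.1865


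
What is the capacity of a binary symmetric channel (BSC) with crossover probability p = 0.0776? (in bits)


H(p) = -p*log2(p) - (1-p)*log2(1-p) = -0.0776*log2(0.0776) - 0.9224*log2(0.9224) = 0.286173 + 0.107492 = 0.3937. C = 1 - H(p) = 1 - 0.3937 = 0.6063

0.6063 bits


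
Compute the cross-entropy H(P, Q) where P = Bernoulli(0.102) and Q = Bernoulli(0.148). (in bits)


H(P,Q) = -p*log2(q) - (1-p)*log2(1-q). -0.102*log2(0.148) = 0.281146; -0.898*log2(0.852) = 0.207505. H(P,Q) = 0.281146 + 0.207505 = 0.4887

0.4887 bits


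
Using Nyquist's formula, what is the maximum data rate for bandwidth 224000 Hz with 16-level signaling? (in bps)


Rate = 2 * B * log2(M) = 2 * 224000 * 4.0 = 1792000.0

1792000.0 bps


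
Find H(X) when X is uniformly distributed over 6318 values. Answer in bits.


H = log2(n) = log2(6318) = 12.6253

12.6253 bits


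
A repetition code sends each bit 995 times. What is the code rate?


Rate = k/n = 1/995

1/995


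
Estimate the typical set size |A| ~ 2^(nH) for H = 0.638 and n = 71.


log2|A_typical| = nH = 71 * 0.638 = 45.298, so |A_typical| ~ 2^45.298 = 4.326e+13

4.326e+13


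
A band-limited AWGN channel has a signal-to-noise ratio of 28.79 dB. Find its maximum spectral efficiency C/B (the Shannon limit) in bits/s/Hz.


SNR_linear = 10^(28.79/10) = 756.8329; C/B = log2(1 + SNR_linear) = log2(1 + 756.8329) = 9.5657

9.5657 bits/s/Hz


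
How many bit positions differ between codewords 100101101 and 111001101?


Count differing positions: . ^ ^ ^ . . . . . = 3 differences

3


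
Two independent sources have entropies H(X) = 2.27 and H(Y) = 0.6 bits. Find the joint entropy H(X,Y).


For independent variables, H(X,Y) = H(X) + H(Y) = 2.27 + 0.6 = 2.87

2.87 bits


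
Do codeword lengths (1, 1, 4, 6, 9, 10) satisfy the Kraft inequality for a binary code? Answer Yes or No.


Kraft sum = sum(2^(-l_i)) = 1.0811, need <= 1. Result: violated (a binary prefix-free code with these lengths cannot exist)

No


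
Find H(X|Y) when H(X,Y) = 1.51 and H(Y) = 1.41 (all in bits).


H(X|Y) = H(X,Y) - H(Y) = 1.51 - 1.41 = 0.1

0.1 bits


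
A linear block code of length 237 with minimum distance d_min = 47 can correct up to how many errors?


Correction capability = floor((d-1)/2) = floor((47-1)/2) = 23

23 errors


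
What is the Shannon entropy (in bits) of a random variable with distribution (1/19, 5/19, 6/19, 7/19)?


H = -sum(p_i * log2(p_i)). Terms: -(1/19)*log2(1/19) = 0.223575; -(5/19)*log2(5/19) = 0.506842; -(6/19)*log2(6/19) = 0.525147; -(7/19)*log2(7/19) = 0.530737. H = 0.223575 + 0.506842 + 0.525147 + 0.530737 = 1.7863

1.7863 bits


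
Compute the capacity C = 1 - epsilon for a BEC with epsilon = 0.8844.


C = 1 - epsilon = 1 - 0.8844 = 0.1156

0.1156 bits


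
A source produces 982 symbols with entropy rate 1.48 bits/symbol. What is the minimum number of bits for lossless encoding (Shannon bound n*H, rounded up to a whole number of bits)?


Minimum bits >= n * H = 982 * 1.48 = 1453.36, rounded up to a whole number of bits = 1454

1454 bits


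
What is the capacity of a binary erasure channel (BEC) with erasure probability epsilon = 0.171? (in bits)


C = 1 - epsilon = 1 - 0.171 = 0.829

0.829 bits


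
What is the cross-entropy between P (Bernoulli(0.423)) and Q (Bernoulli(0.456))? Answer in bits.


H(P,Q) = -p*log2(q) - (1-p)*log2(1-q). -0.423*log2(0.456) = 0.479214; -0.577*log2(0.544) = 0.506791. H(P,Q) = 0.479214 + 0.506791 = 0.986

0.986 bits


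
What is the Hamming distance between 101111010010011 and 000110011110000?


Count differing positions: ^ . ^ . . ^ . . ^ ^ . . . ^ ^ = 7 differences

7


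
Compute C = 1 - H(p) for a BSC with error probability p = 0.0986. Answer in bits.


H(p) = -p*log2(p) - (1-p)*log2(1-p) = -0.0986*log2(0.0986) - 0.9014*log2(0.9014) = 0.329548 + 0.134994 = 0.4645. C = 1 - H(p) = 1 - 0.4645 = 0.5355

0.5355 bits


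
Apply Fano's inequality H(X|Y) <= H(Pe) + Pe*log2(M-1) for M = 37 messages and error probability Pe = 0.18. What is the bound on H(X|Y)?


H(Pe) = -Pe*log2(Pe) - (1-Pe)*log2(1-Pe) = -0.18*log2(0.18) - 0.82*log2(0.82) = 0.445308 + 0.234769 = 0.6801. Pe*log2(M-1) = 0.18*log2(36) = 0.930587. Bound = H(Pe) + Pe*log2(M-1) = 0.445308 + 0.234769 + 0.930587 = 1.6107

1.6107 bits


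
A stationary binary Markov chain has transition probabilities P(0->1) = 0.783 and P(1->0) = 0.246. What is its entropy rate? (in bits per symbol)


Stationary distribution: pi_0 = p10/(p01+p10) = 0.2391, pi_1 = 0.7609. Entropy rate H' = pi_0*H(p01) + pi_1*H(p10) = 0.2391*0.7547 + 0.7609*0.8049 = 0.7929

0.7929 bits/symbol


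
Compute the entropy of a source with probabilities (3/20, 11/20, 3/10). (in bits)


H = -sum(p_i * log2(p_i)). Terms: -(3/20)*log2(3/20) = 0.410545; -(11/20)*log2(11/20) = 0.474373; -(3/10)*log2(3/10) = 0.521090. H = 0.410545 + 0.474373 + 0.521090 = 1.406

1.406 bits


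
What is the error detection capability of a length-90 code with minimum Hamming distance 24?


Detection capability = d_min - 1 = 24 - 1 = 23

23 errors


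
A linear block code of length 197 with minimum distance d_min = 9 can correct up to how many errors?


Correction capability = floor((d-1)/2) = floor((9-1)/2) = 4

4 errors


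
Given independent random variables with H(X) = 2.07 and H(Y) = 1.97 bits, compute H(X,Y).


For independent variables, H(X,Y) = H(X) + H(Y) = 2.07 + 1.97 = 4.04

4.04 bits


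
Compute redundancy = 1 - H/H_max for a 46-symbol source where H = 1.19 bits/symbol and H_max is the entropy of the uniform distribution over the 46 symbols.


H_max = log2(K) = log2(46) = 5.5236 bits/symbol. Redundancy = 1 - H/H_max = 1 - 1.19/5.5236 = 1 - 0.2154 = 0.7846

0.7846


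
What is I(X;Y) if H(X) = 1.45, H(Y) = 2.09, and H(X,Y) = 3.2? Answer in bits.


I(X;Y) = H(X) + H(Y) - H(X,Y) = 1.45 + 2.09 - 3.2 = 0.34

0.34 bits


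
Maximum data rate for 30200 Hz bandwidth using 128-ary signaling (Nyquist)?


Rate = 2 * B * log2(M) = 2 * 30200 * 7.0 = 422800.0

422800.0 bps


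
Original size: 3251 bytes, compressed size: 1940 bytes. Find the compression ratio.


Ratio = original / compressed = 3251 / 1940 = 1.6758

1.6758


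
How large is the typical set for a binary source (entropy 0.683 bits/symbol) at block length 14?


log2|A_typical| = nH = 14 * 0.683 = 9.562, so |A_typical| ~ 2^9.562 = 7.559e+02

7.559e+02


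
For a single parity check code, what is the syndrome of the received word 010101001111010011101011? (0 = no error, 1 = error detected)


Syndrome = XOR of all bits = 0 XOR 1 XOR 0 XOR 1 XOR 0 XOR 1 XOR 0 XOR 0 XOR 1 XOR 1 XOR 1 XOR 1 XOR 0 XOR 1 XOR 0 XOR 0 XOR 1 XOR 1 XOR 1 XOR 0 XOR 1 XOR 0 XOR 1 XOR 1 = 0

0


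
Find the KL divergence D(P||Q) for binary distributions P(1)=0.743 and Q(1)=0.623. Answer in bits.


KL = p*log2(p/q) + (1-p)*log2((1-p)/(1-q)) = 0.743*log2(0.743/0.623) + 0.257*log2(0.257/0.377) = 0.0468

0.0468 bits


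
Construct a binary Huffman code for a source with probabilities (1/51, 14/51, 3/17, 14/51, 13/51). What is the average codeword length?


Huffman construction (repeatedly merge the two least-probable nodes; each merge adds 1 bit to every symbol beneath it): 1/51 + 3/17 = 10/51; 10/51 + 13/51 = 23/51; 14/51 + 14/51 = 28/51; 23/51 + 28/51 = 1. Resulting codeword lengths (in the order the probabilities were given): (3, 2, 3, 2, 2). L_avg = sum(p_i * l_i) = 1/51*3 + 14/51*2 + 3/17*3 + 14/51*2 + 13/51*2 = 112/51 = 2.1961

2.1961 bits


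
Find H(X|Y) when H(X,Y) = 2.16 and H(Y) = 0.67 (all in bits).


H(X|Y) = H(X,Y) - H(Y) = 2.16 - 0.67 = 1.49

1.49 bits


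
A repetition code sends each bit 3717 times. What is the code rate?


Rate = k/n = 1/3717

1/3717


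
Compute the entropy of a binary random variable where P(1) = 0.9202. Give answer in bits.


H = -p*log2(p) - (1-p)*log2(1-p). -0.9202*log2(0.9202) = 0.110406; -0.0798*log2(0.0798) = 0.291068. H = 0.110406 + 0.291068 = 0.4015

0.4015 bits


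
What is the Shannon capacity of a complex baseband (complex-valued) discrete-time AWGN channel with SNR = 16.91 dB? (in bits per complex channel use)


SNR_linear = 10^(16.91/10) = 49.0908; C = log2(1 + SNR_linear) = log2(1 + 49.0908) = 5.6465

5.6465 bits/channel use


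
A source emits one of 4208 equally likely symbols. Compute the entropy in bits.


H = log2(n) = log2(4208) = 12.0389

12.0389 bits


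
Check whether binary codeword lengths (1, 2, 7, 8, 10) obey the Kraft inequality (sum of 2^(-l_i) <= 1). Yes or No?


Kraft sum = sum(2^(-l_i)) = 0.7627, need <= 1. Result: satisfied (a binary prefix-free code with these lengths exists)

Yes


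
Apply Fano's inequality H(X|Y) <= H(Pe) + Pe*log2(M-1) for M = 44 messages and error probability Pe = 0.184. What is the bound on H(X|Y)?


H(Pe) = -Pe*log2(Pe) - (1-Pe)*log2(1-Pe) = -0.184*log2(0.184) - 0.816*log2(0.816) = 0.449369 + 0.239381 = 0.6887. Pe*log2(M-1) = 0.184*log2(43) = 0.998433. Bound = H(Pe) + Pe*log2(M-1) = 0.449369 + 0.239381 + 0.998433 = 1.6872

1.6872 bits


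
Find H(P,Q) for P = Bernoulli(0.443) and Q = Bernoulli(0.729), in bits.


H(P,Q) = -p*log2(q) - (1-p)*log2(1-q). -0.443*log2(0.729) = 0.202012; -0.557*log2(0.271) = 1.049185. H(P,Q) = 0.202012 + 1.049185 = 1.2512

1.2512 bits


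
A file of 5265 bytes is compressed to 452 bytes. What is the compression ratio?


Ratio = original / compressed = 5265 / 452 = 11.6482

11.6482


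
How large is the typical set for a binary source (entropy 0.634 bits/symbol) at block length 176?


log2|A_typical| = nH = 176 * 0.634 = 111.584, so |A_typical| ~ 2^111.584 = 3.892e+33

3.892e+33


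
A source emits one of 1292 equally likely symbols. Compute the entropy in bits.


H = log2(n) = log2(1292) = 10.3354

10.3354 bits


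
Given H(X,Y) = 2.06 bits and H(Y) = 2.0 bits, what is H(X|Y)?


H(X|Y) = H(X,Y) - H(Y) = 2.06 - 2.0 = 0.06

0.06 bits


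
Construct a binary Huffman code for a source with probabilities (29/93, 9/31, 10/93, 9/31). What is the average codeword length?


Huffman construction (repeatedly merge the two least-probable nodes; each merge adds 1 bit to every symbol beneath it): 10/93 + 9/31 = 37/93; 9/31 + 29/93 = 56/93; 37/93 + 56/93 = 1. Resulting codeword lengths (in the order the probabilities were given): (2, 2, 2, 2). L_avg = sum(p_i * l_i) = 29/93*2 + 9/31*2 + 10/93*2 + 9/31*2 = 2

2.0 bits


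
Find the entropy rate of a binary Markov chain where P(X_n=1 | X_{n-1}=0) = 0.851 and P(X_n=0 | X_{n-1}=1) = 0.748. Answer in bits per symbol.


Stationary distribution: pi_0 = p10/(p01+p10) = 0.4678, pi_1 = 0.5322. Entropy rate H' = pi_0*H(p01) + pi_1*H(p10) = 0.4678*0.6073 + 0.5322*0.8144 = 0.7176

0.7176 bits/symbol


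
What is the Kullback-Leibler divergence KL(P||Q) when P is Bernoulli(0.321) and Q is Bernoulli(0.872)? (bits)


KL = p*log2(p/q) + (1-p)*log2((1-p)/(1-q)) = 0.321*log2(0.321/0.872) + 0.679*log2(0.679/0.128) = 1.1717

1.1717 bits


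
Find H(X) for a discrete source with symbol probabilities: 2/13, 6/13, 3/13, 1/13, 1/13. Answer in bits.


H = -sum(p_i * log2(p_i)). Terms: -(2/13)*log2(2/13) = 0.415452; -(6/13)*log2(6/13) = 0.514836; -(3/13)*log2(3/13) = 0.488187; -(1/13)*log2(1/13) = 0.284649; -(1/13)*log2(1/13) = 0.284649. H = 0.415452 + 0.514836 + 0.488187 + 0.284649 + 0.284649 = 1.9878

1.9878 bits


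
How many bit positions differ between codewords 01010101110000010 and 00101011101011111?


Count differing positions: . ^ ^ ^ ^ ^ ^ . . ^ ^ . ^ ^ ^ . ^ = 12 differences

12


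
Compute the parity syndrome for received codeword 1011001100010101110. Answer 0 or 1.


Syndrome = XOR of all bits = 1 XOR 0 XOR 1 XOR 1 XOR 0 XOR 0 XOR 1 XOR 1 XOR 0 XOR 0 XOR 0 XOR 1 XOR 0 XOR 1 XOR 0 XOR 1 XOR 1 XOR 1 XOR 0 = 0

0


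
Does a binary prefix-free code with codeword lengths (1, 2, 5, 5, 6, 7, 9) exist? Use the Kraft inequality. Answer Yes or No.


Kraft sum = sum(2^(-l_i)) = 0.8379, need <= 1. Result: satisfied (a binary prefix-free code with these lengths exists)

Yes


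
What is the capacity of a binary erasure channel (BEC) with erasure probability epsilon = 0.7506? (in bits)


C = 1 - epsilon = 1 - 0.7506 = 0.2494

0.2494 bits


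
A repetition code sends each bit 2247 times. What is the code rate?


Rate = k/n = 1/2247

1/2247


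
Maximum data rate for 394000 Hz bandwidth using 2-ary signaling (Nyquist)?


Rate = 2 * B * log2(M) = 2 * 394000 * 1.0 = 788000.0

788000.0 bps


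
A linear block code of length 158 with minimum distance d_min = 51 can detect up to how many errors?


Detection capability = d_min - 1 = 51 - 1 = 50

50 errors


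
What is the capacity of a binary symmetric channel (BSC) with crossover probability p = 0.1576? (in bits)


H(p) = -p*log2(p) - (1-p)*log2(1-p) = -0.1576*log2(0.1576) - 0.8424*log2(0.8424) = 0.420108 + 0.208429 = 0.6285. C = 1 - H(p) = 1 - 0.6285 = 0.3715

0.3715 bits


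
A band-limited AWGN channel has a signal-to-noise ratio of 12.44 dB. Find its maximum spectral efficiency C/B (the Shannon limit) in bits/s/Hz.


SNR_linear = 10^(12.44/10) = 17.5388; C/B = log2(1 + SNR_linear) = log2(1 + 17.5388) = 4.2125

4.2125 bits/s/Hz


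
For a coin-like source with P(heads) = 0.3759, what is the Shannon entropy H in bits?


H = -p*log2(p) - (1-p)*log2(1-p). -0.3759*log2(0.3759) = 0.530613; -0.6241*log2(0.6241) = 0.424482. H = 0.530613 + 0.424482 = 0.9551

0.9551 bits


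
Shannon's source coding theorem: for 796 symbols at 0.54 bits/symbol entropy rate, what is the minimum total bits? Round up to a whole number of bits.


Minimum bits >= n * H = 796 * 0.54 = 429.84, rounded up to a whole number of bits = 430

430 bits


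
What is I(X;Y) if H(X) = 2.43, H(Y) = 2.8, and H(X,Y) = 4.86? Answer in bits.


I(X;Y) = H(X) + H(Y) - H(X,Y) = 2.43 + 2.8 - 4.86 = 0.37

0.37 bits


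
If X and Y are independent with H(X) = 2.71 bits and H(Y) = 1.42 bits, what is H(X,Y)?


For independent variables, H(X,Y) = H(X) + H(Y) = 2.71 + 1.42 = 4.13

4.13 bits


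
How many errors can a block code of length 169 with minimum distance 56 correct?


Correction capability = floor((d-1)/2) = floor((56-1)/2) = 27

27 errors


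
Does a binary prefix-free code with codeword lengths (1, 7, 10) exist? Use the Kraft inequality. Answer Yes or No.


Kraft sum = sum(2^(-l_i)) = 0.5088, need <= 1. Result: satisfied (a binary prefix-free code with these lengths exists)

Yes


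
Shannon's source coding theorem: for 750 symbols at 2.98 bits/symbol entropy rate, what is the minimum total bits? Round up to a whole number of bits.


Minimum bits >= n * H = 750 * 2.98 = 2235.0, rounded up to a whole number of bits = 2235

2235 bits


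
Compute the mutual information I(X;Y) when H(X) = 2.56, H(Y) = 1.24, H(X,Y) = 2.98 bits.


I(X;Y) = H(X) + H(Y) - H(X,Y) = 2.56 + 1.24 - 2.98 = 0.82

0.82 bits


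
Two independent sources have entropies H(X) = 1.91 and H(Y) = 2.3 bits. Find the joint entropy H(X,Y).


For independent variables, H(X,Y) = H(X) + H(Y) = 1.91 + 2.3 = 4.21

4.21 bits


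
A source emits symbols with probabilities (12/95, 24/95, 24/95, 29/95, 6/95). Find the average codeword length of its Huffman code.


Huffman construction (repeatedly merge the two least-probable nodes; each merge adds 1 bit to every symbol beneath it): 6/95 + 12/95 = 18/95; 18/95 + 24/95 = 42/95; 24/95 + 29/95 = 53/95; 42/95 + 53/95 = 1. Resulting codeword lengths (in the order the probabilities were given): (3, 2, 2, 2, 3). L_avg = sum(p_i * l_i) = 12/95*3 + 24/95*2 + 24/95*2 + 29/95*2 + 6/95*3 = 208/95 = 2.1895

2.1895 bits


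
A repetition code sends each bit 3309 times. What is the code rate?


Rate = k/n = 1/3309

1/3309


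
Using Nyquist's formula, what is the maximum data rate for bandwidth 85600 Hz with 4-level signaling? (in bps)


Rate = 2 * B * log2(M) = 2 * 85600 * 2.0 = 342400.0

342400.0 bps
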